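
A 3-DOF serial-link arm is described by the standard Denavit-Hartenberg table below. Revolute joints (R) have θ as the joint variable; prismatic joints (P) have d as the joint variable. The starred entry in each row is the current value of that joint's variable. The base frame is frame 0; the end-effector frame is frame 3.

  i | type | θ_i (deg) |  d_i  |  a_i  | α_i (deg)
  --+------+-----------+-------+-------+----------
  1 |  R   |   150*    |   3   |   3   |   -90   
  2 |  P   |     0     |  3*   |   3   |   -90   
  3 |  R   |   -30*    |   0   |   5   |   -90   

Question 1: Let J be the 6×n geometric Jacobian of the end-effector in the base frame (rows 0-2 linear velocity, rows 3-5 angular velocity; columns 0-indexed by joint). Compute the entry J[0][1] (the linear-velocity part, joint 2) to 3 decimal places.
prismatic axis z_1 = (-0.5000,-0.8660,0.0000)
J_v[:, 1] = z_1; J_ω[:, 1] = (0,0,0)
entry J[0][1] = -0.5000

-0.500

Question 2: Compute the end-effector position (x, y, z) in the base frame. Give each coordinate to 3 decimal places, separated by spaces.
-11.696 0.402 3.000

after link 1: o_1 = (-2.5981, 1.5000, 3.0000)
after link 2: o_2 = (-6.6962, 0.4019, 3.0000)
after link 3: o_3 = (-11.6962, 0.4019, 3.0000)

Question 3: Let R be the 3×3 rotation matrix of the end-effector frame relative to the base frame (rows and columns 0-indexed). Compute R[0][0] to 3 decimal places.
-1.000

End-effector x-axis (col 0 of R) = (-1.0000,0.0000,0.0000)
R[0][0] = -1.0000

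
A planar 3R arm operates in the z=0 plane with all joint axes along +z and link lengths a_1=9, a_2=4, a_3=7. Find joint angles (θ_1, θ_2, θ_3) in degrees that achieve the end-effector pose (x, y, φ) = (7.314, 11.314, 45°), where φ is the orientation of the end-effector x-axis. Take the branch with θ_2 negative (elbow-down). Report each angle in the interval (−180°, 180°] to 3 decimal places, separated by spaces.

wrist centre = target − a_3·(cos φ, sin φ) = (2.3643, 6.3643)
cos θ_2 = (46.0934−9²−4²)/(2·9·4) = -0.7070; θ_2 = -134.9943° (elbow-down)
β = atan2(6.3643,2.3643) = 69.6205°; ψ = atan2(-2.8287,6.1719) = -24.6231°
θ_1 = β − ψ = 94.2436°
θ_3 = φ − θ_1 − θ_2 = 85.7506° (wrapped to (-180°,180°])

94.244 -134.994 85.751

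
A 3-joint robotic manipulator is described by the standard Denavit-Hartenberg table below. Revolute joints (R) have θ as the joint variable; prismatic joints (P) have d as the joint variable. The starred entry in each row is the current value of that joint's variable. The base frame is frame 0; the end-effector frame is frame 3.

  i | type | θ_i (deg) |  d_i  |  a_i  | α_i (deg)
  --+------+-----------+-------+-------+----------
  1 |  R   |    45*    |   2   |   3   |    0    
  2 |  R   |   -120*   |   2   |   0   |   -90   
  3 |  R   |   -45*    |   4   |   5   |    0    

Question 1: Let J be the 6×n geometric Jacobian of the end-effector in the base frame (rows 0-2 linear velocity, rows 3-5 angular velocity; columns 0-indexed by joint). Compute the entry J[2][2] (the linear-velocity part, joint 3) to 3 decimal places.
-3.536

axis z_2 = (0.9659,0.2588,0.0000); lever o_n−o_2 = (4.7788,-2.3798,3.5355)
cross product → J_v[:, 2] = (0.9151,-3.4151,-3.5355)
J_ω[:, 2] = z_2
entry J[2][2] = -3.5355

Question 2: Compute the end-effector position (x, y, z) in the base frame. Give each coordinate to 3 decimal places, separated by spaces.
after link 1: o_1 = (2.1213, 2.1213, 2.0000)
after link 2: o_2 = (2.1213, 2.1213, 4.0000)
after link 3: o_3 = (6.9001, -0.2585, 7.5355)

6.900 -0.258 7.536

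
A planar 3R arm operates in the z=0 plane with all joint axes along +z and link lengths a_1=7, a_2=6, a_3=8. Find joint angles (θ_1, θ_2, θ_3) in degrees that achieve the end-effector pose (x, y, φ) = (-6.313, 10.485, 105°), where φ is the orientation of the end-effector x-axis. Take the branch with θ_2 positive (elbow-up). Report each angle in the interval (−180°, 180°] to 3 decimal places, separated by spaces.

89.997 135.000 -119.997

wrist centre = target − a_3·(cos φ, sin φ) = (-4.2424, 2.7576)
cos θ_2 = (25.6027−7²−6²)/(2·7·6) = -0.7071; θ_2 = 135.0003° (elbow-up)
β = atan2(2.7576,-4.2424) = 146.9761°; ψ = atan2(4.2426,2.7573) = 56.9796°
θ_1 = β − ψ = 89.9965°
θ_3 = φ − θ_1 − θ_2 = -119.9968° (wrapped to (-180°,180°])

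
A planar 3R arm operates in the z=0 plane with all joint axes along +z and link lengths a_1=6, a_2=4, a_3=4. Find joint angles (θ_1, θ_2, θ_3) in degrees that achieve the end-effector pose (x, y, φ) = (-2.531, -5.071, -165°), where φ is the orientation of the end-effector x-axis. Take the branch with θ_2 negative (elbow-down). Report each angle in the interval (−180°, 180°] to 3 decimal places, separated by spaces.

-29.998 -134.993 -0.009

wrist centre = target − a_3·(cos φ, sin φ) = (1.3327, -4.0357)
cos θ_2 = (18.0632−6²−4²)/(2·6·4) = -0.7070; θ_2 = -134.9928° (elbow-down)
β = atan2(-4.0357,1.3327) = -71.7254°; ψ = atan2(-2.8288,3.1719) = -41.7272°
θ_1 = β − ψ = -29.9982°
θ_3 = φ − θ_1 − θ_2 = -0.0090° (wrapped to (-180°,180°])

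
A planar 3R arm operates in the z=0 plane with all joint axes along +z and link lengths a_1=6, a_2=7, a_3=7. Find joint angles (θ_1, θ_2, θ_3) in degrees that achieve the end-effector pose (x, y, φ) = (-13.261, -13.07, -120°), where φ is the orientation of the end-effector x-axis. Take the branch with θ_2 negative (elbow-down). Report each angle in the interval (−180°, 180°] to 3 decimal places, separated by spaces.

-119.994 -45.010 45.003

wrist centre = target − a_3·(cos φ, sin φ) = (-9.7610, -7.0078)
cos θ_2 = (144.3867−6²−7²)/(2·6·7) = 0.7070; θ_2 = -45.0099° (elbow-down)
β = atan2(-7.0078,-9.7610) = -144.3239°; ψ = atan2(-4.9506,10.9489) = -24.3304°
θ_1 = β − ψ = -119.9935°
θ_3 = φ − θ_1 − θ_2 = 45.0034° (wrapped to (-180°,180°])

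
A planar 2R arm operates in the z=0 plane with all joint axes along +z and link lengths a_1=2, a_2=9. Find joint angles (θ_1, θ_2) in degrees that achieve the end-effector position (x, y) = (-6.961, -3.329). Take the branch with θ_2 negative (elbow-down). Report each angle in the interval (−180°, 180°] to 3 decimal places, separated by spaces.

cos θ_2 = (59.5378−2²−9²)/(2·2·9) = -0.7073; θ_2 = -135.0144° (elbow-down)
β = atan2(-3.3290,-6.9610) = -154.4412°; ψ = atan2(-6.3624,-4.3656) = -124.4561°
θ_1 = β − ψ = -29.9851°

-29.985 -135.014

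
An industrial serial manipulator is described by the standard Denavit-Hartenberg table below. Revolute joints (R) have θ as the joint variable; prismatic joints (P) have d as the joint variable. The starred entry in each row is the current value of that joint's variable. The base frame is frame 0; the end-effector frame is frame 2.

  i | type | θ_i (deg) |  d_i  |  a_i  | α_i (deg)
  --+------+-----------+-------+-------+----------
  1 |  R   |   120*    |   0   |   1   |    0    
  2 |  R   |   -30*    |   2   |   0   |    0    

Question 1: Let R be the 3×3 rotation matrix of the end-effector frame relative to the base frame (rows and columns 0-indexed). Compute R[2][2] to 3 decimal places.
End-effector z-axis (col 2 of R) = (0.0000,0.0000,1.0000)
R[2][2] = 1.0000

1.000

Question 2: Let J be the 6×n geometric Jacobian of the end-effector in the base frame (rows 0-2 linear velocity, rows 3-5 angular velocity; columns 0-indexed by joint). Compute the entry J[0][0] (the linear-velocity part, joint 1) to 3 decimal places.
axis z_0 = ẑ; lever o_n−o_0 = (-0.5000,0.8660,2.0000)
cross product → J_v[:, 0] = (-0.8660,-0.5000,0.0000)
J_ω[:, 0] = z_0
entry J[0][0] = -0.8660

-0.866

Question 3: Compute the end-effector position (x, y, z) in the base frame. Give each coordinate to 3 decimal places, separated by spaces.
after link 1: o_1 = (-0.5000, 0.8660, 0.0000)
after link 2: o_2 = (-0.5000, 0.8660, 2.0000)

-0.500 0.866 2.000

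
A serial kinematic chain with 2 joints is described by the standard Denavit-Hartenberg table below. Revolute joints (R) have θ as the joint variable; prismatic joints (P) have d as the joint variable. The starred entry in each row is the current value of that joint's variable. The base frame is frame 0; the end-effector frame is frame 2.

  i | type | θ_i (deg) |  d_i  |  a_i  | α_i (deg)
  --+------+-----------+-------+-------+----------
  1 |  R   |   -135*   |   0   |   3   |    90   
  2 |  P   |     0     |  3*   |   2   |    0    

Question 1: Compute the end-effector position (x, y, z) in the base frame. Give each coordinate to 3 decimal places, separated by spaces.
-5.657 -1.414 0.000

after link 1: o_1 = (-2.1213, -2.1213, 0.0000)
after link 2: o_2 = (-5.6569, -1.4142, 0.0000)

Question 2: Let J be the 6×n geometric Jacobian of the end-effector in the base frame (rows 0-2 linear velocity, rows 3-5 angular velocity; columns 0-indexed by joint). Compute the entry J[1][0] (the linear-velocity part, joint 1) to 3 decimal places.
axis z_0 = ẑ; lever o_n−o_0 = (-5.6569,-1.4142,0.0000)
cross product → J_v[:, 0] = (1.4142,-5.6569,0.0000)
J_ω[:, 0] = z_0
entry J[1][0] = -5.6569

-5.657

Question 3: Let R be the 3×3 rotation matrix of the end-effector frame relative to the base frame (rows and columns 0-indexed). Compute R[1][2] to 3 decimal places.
End-effector z-axis (col 2 of R) = (-0.7071,0.7071,0.0000)
R[1][2] = 0.7071

0.707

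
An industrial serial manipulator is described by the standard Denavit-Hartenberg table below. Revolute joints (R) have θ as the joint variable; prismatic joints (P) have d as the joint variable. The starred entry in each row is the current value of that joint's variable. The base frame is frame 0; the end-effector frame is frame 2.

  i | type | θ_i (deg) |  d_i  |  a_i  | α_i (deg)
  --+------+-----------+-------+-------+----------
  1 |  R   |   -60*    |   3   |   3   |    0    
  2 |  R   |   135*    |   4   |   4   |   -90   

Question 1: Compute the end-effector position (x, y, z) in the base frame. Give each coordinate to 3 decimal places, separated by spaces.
2.535 1.266 7.000

after link 1: o_1 = (1.5000, -2.5981, 3.0000)
after link 2: o_2 = (2.5353, 1.2656, 7.0000)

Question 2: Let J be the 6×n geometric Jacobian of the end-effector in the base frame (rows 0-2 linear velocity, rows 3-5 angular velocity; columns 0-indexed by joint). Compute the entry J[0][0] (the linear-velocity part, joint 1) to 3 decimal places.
-1.266

axis z_0 = ẑ; lever o_n−o_0 = (2.5353,1.2656,7.0000)
cross product → J_v[:, 0] = (-1.2656,2.5353,0.0000)
J_ω[:, 0] = z_0
entry J[0][0] = -1.2656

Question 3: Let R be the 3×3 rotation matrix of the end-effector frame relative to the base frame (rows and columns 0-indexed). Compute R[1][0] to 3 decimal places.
End-effector x-axis (col 0 of R) = (0.2588,0.9659,0.0000)
R[1][0] = 0.9659

0.966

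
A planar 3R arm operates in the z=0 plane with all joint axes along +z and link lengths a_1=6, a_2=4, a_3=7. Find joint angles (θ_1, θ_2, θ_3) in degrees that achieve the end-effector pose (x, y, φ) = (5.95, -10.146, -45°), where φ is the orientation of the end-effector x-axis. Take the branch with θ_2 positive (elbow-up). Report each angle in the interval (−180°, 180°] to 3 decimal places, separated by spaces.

-119.997 119.998 -45.001

wrist centre = target − a_3·(cos φ, sin φ) = (1.0003, -5.1963)
cos θ_2 = (28.0015−6²−4²)/(2·6·4) = -0.5000; θ_2 = 119.9979° (elbow-up)
β = atan2(-5.1963,1.0003) = -79.1041°; ψ = atan2(3.4642,4.0001) = 40.8931°
θ_1 = β − ψ = -119.9972°
θ_3 = φ − θ_1 − θ_2 = -45.0007° (wrapped to (-180°,180°])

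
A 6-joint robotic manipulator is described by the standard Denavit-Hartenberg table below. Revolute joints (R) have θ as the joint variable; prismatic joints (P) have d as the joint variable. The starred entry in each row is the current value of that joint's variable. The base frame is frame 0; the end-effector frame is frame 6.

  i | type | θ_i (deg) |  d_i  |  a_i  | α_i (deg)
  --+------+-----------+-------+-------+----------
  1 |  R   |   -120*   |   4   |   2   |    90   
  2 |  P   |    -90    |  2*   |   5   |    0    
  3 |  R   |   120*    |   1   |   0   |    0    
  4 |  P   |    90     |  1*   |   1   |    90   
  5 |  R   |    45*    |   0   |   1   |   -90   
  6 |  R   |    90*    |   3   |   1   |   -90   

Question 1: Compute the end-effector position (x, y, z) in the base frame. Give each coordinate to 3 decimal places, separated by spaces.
-6.584 2.253 -1.859

after link 1: o_1 = (-1.0000, -1.7321, 4.0000)
after link 2: o_2 = (-2.7321, -0.7321, -1.0000)
after link 3: o_3 = (-3.5981, -0.2321, -1.0000)
after link 4: o_4 = (-4.2141, 0.7010, -0.1340)
after link 5: o_5 = (-4.6497, 1.3607, 0.4784)
after link 6: o_6 = (-6.5841, 2.2528, -1.8587)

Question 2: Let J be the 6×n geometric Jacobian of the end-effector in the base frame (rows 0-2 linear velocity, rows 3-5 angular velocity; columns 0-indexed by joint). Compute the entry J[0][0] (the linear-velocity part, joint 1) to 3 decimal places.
-2.253

axis z_0 = ẑ; lever o_n−o_0 = (-6.5841,2.2528,-1.8587)
cross product → J_v[:, 0] = (-2.2528,-6.5841,0.0000)
J_ω[:, 0] = z_0
entry J[0][0] = -2.2528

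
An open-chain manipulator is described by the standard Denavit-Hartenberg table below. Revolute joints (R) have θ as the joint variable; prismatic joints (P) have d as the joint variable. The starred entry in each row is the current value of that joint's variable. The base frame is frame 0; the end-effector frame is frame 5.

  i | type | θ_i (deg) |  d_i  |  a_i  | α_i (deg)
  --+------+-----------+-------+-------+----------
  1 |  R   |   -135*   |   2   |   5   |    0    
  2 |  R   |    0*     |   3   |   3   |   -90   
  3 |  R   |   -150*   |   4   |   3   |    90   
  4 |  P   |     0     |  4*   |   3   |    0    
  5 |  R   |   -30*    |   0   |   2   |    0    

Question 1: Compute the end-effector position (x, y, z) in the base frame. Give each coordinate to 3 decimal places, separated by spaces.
after link 1: o_1 = (-3.5355, -3.5355, 2.0000)
after link 2: o_2 = (-5.6569, -5.6569, 5.0000)
after link 3: o_3 = (-0.9913, -6.6482, 6.5000)
after link 4: o_4 = (2.2600, -3.3968, 4.5359)
after link 5: o_5 = (2.6136, -1.6291, 5.4019)

2.614 -1.629 5.402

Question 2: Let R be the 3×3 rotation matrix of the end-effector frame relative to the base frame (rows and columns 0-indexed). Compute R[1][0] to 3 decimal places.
End-effector x-axis (col 0 of R) = (0.1768,0.8839,0.4330)
R[1][0] = 0.8839

0.884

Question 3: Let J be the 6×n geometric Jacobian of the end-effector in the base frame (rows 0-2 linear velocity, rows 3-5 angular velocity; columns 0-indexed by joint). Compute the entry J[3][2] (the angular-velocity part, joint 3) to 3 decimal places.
axis z_2 = (0.7071,-0.7071,0.0000); lever o_n−o_2 = (8.2704,4.0278,0.4019)
cross product → J_v[:, 2] = (-0.2842,-0.2842,8.6962)
J_ω[:, 2] = z_2
entry J[3][2] = 0.7071

0.707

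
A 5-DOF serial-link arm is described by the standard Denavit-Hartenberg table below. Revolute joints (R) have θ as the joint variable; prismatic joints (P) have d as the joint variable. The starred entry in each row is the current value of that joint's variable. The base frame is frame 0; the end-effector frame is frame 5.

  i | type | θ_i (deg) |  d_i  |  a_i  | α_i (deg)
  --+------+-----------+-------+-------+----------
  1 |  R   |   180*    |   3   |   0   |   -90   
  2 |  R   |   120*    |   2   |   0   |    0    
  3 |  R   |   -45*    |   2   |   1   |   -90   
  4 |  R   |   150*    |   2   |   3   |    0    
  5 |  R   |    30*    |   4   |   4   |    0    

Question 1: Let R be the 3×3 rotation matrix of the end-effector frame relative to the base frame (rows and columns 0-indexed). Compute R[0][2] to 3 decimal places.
0.966

End-effector z-axis (col 2 of R) = (0.9659,-0.0000,-0.2588)
R[0][2] = 0.9659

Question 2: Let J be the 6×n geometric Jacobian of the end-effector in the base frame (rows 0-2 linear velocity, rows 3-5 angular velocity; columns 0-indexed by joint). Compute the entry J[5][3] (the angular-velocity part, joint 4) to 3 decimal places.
-0.259

axis z_3 = (0.9659,-0.0000,-0.2588); lever o_n−o_3 = (7.5033,1.5000,4.8203)
cross product → J_v[:, 3] = (0.3882,-6.5981,1.4489)
J_ω[:, 3] = z_3
entry J[5][3] = -0.2588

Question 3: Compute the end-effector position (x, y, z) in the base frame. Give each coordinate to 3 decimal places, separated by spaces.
after link 1: o_1 = (0.0000, 0.0000, 3.0000)
after link 2: o_2 = (-0.0000, -2.0000, 3.0000)
after link 3: o_3 = (-0.2588, -4.0000, 2.0341)
after link 4: o_4 = (2.3455, -2.5000, 4.0260)
after link 5: o_5 = (7.2444, -2.5000, 6.8544)

7.244 -2.500 6.854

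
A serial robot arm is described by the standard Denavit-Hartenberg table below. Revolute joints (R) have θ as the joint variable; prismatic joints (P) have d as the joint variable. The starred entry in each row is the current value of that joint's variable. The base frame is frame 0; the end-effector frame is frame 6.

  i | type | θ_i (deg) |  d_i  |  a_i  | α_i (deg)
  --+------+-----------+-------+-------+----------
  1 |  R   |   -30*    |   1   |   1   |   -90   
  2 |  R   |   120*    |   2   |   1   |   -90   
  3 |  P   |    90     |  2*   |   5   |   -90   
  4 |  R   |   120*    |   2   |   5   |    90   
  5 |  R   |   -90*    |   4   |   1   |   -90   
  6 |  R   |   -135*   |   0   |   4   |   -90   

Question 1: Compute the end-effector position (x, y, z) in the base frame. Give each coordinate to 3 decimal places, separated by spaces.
3.192 -9.249 0.577

after link 1: o_1 = (0.8660, -0.5000, 1.0000)
after link 2: o_2 = (1.4330, 1.4821, 0.1340)
after link 3: o_3 = (-2.5670, -1.9821, 1.1340)
after link 4: o_4 = (2.7966, -2.1920, 0.7010)
after link 5: o_5 = (2.1316, -5.8080, -1.1651)
after link 6: o_6 = (3.1922, -9.2488, 0.5773)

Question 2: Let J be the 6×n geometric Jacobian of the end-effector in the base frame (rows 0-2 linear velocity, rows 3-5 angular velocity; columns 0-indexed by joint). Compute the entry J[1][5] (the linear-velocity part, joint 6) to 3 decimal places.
-2.027

axis z_5 = (0.8995,0.0580,-0.4330); lever o_n−o_5 = (1.0607,-3.4408,1.7424)
cross product → J_v[:, 5] = (-1.3888,-2.0266,-3.1566)
J_ω[:, 5] = z_5
entry J[1][5] = -2.0266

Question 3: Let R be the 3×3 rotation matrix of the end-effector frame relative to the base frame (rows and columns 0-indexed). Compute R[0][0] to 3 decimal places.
End-effector x-axis (col 0 of R) = (0.2652,-0.8602,0.4356)
R[0][0] = 0.2652

0.265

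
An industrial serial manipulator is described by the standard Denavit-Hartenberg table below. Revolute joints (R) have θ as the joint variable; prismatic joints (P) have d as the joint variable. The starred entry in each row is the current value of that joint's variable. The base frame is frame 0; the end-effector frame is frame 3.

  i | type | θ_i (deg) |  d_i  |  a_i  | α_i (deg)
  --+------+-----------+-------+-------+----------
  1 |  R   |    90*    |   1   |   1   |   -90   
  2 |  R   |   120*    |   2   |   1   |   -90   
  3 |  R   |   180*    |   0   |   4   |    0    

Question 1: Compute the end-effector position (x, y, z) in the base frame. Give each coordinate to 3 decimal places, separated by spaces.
after link 1: o_1 = (0.0000, 1.0000, 1.0000)
after link 2: o_2 = (-2.0000, 0.5000, 0.1340)
after link 3: o_3 = (-2.0000, 2.5000, 3.5981)

-2.000 2.500 3.598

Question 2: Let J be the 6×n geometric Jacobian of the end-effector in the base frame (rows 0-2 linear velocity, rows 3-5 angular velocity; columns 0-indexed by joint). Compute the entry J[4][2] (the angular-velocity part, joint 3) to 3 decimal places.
-0.866

axis z_2 = (-0.0000,-0.8660,0.5000); lever o_n−o_2 = (0.0000,2.0000,3.4641)
cross product → J_v[:, 2] = (-4.0000,0.0000,0.0000)
J_ω[:, 2] = z_2
entry J[4][2] = -0.8660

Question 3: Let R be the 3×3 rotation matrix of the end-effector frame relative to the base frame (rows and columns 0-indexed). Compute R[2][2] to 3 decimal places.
End-effector z-axis (col 2 of R) = (-0.0000,-0.8660,0.5000)
R[2][2] = 0.5000

0.500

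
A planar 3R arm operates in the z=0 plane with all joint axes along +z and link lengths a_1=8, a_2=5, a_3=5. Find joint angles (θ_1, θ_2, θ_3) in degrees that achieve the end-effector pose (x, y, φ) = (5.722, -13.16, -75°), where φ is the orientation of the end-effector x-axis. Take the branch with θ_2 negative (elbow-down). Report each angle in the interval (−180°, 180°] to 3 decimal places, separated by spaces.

-30.003 -89.999 45.002

wrist centre = target − a_3·(cos φ, sin φ) = (4.4279, -8.3304)
cos θ_2 = (89.0014−8²−5²)/(2·8·5) = 0.0000; θ_2 = -89.9990° (elbow-down)
β = atan2(-8.3304,4.4279) = -62.0077°; ψ = atan2(-5.0000,8.0001) = -32.0051°
θ_1 = β − ψ = -30.0026°
θ_3 = φ − θ_1 − θ_2 = 45.0016° (wrapped to (-180°,180°])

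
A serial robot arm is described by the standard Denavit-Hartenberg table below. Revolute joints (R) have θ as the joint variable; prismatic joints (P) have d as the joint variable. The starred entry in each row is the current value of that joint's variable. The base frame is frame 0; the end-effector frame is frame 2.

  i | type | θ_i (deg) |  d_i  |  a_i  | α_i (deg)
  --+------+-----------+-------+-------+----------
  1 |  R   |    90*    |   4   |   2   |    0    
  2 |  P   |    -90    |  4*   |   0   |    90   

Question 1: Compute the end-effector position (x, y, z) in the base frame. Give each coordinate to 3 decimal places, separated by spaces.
0.000 2.000 8.000

after link 1: o_1 = (0.0000, 2.0000, 4.0000)
after link 2: o_2 = (0.0000, 2.0000, 8.0000)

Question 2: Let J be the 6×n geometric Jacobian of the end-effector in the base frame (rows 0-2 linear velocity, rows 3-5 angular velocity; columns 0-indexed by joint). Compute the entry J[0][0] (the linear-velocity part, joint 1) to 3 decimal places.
-2.000

axis z_0 = ẑ; lever o_n−o_0 = (0.0000,2.0000,8.0000)
cross product → J_v[:, 0] = (-2.0000,0.0000,0.0000)
J_ω[:, 0] = z_0
entry J[0][0] = -2.0000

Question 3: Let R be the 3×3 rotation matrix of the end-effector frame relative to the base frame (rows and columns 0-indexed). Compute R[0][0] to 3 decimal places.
End-effector x-axis (col 0 of R) = (1.0000,0.0000,0.0000)
R[0][0] = 1.0000

1.000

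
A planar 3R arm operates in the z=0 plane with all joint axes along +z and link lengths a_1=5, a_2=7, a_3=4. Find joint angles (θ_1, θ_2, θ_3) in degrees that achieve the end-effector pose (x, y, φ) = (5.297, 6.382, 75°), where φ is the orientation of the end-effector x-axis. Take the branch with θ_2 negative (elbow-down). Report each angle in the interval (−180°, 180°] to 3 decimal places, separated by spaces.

wrist centre = target − a_3·(cos φ, sin φ) = (4.2617, 2.5183)
cos θ_2 = (24.5041−5²−7²)/(2·5·7) = -0.7071; θ_2 = -134.9982° (elbow-down)
β = atan2(2.5183,4.2617) = 30.5793°; ψ = atan2(-4.9499,0.0504) = -89.4165°
θ_1 = β − ψ = 119.9958°
θ_3 = φ − θ_1 − θ_2 = 90.0024° (wrapped to (-180°,180°])

119.996 -134.998 90.002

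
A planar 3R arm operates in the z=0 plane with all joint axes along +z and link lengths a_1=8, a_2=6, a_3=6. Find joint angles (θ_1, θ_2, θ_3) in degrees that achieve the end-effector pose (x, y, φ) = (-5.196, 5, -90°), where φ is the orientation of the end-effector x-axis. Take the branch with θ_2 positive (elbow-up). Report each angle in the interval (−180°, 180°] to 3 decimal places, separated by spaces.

89.999 60.001 120.000

wrist centre = target − a_3·(cos φ, sin φ) = (-5.1960, 11.0000)
cos θ_2 = (147.9984−8²−6²)/(2·8·6) = 0.5000; θ_2 = 60.0011° (elbow-up)
β = atan2(11.0000,-5.1960) = 115.2843°; ψ = atan2(5.1962,10.9999) = 25.2854°
θ_1 = β − ψ = 89.9989°
θ_3 = φ − θ_1 − θ_2 = 120.0000° (wrapped to (-180°,180°])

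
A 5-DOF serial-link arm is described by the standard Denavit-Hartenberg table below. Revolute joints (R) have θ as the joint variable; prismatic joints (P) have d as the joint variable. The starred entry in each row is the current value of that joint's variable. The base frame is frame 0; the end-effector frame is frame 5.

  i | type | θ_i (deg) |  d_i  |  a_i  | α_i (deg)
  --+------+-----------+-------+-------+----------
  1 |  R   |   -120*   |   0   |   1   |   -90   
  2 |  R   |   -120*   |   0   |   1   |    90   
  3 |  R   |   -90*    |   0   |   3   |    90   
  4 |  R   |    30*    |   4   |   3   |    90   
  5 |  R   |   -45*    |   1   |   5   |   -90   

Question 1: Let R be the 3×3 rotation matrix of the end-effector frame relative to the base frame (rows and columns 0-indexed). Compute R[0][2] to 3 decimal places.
-0.554

End-effector z-axis (col 2 of R) = (-0.5540,0.2652,-0.7891)
R[0][2] = -0.5540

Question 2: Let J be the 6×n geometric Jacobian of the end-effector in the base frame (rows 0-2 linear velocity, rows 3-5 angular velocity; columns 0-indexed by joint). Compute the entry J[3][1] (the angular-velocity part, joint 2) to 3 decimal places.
0.866

axis z_1 = (0.8660,-0.5000,0.0000); lever o_n−o_1 = (-6.7589,6.6132,-0.7371)
cross product → J_v[:, 1] = (0.3685,0.6383,2.3477)
J_ω[:, 1] = z_1
entry J[3][1] = 0.8660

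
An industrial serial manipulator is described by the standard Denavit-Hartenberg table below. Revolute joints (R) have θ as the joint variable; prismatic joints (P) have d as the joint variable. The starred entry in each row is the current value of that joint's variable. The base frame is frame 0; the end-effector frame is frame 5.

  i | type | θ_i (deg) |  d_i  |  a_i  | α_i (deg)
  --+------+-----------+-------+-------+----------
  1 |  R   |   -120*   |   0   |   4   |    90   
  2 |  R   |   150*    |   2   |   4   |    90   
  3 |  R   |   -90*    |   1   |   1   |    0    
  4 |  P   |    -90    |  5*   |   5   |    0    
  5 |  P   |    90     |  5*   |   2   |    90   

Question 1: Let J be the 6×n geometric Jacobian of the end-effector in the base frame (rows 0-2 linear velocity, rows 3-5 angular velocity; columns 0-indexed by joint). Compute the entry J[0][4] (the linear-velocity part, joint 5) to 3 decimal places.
prismatic axis z_4 = (-0.2500,-0.4330,0.8660)
J_v[:, 4] = z_4; J_ω[:, 4] = (0,0,0)
entry J[0][4] = -0.2500

-0.250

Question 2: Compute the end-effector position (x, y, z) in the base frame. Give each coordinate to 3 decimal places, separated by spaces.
after link 1: o_1 = (-2.0000, -3.4641, 0.0000)
after link 2: o_2 = (-2.0000, 0.5359, 2.0000)
after link 3: o_3 = (-1.3840, -0.3971, 2.8660)
after link 4: o_4 = (-4.7990, -6.3122, 4.6962)
after link 5: o_5 = (-4.3170, -9.4772, 9.0263)

-4.317 -9.477 9.026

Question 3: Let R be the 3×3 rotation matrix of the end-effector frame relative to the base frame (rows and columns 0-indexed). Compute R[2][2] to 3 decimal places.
End-effector z-axis (col 2 of R) = (-0.4330,-0.7500,-0.5000)
R[2][2] = -0.5000

-0.500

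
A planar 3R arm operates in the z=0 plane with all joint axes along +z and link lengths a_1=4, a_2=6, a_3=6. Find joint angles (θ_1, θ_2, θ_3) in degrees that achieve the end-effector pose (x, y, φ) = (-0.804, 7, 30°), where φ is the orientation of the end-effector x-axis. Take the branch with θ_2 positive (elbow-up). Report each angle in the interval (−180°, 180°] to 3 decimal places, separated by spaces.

90.002 89.998 -150.000

wrist centre = target − a_3·(cos φ, sin φ) = (-6.0002, 4.0000)
cos θ_2 = (52.0018−4²−6²)/(2·4·6) = 0.0000; θ_2 = 89.9978° (elbow-up)
β = atan2(4.0000,-6.0002) = 146.3106°; ψ = atan2(6.0000,4.0002) = 56.3084°
θ_1 = β − ψ = 90.0022°
θ_3 = φ − θ_1 − θ_2 = -150.0000° (wrapped to (-180°,180°])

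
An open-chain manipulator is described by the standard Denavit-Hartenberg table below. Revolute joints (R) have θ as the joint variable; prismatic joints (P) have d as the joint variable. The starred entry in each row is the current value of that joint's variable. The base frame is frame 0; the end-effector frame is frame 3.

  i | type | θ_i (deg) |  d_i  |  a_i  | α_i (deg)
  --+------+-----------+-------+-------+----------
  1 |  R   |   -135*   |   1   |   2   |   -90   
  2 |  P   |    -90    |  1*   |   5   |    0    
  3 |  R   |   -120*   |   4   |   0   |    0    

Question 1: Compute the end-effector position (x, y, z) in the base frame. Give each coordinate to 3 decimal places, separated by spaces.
2.121 -4.950 6.000

after link 1: o_1 = (-1.4142, -1.4142, 1.0000)
after link 2: o_2 = (-0.7071, -2.1213, 6.0000)
after link 3: o_3 = (2.1213, -4.9497, 6.0000)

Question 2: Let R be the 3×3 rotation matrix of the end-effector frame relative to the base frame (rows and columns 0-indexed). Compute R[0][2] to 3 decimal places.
0.707

End-effector z-axis (col 2 of R) = (0.7071,-0.7071,0.0000)
R[0][2] = 0.7071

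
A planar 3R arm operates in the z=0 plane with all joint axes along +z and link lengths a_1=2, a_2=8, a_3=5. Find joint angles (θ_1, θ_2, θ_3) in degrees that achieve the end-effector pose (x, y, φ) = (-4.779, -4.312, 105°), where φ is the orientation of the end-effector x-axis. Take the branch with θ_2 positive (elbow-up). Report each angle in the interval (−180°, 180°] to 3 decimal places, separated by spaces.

wrist centre = target − a_3·(cos φ, sin φ) = (-3.4849, -9.1416)
cos θ_2 = (95.7139−2²−8²)/(2·2·8) = 0.8661; θ_2 = 29.9959° (elbow-up)
β = atan2(-9.1416,-3.4849) = -110.8675°; ψ = atan2(3.9995,8.9285) = 24.1300°
θ_1 = β − ψ = -134.9974°
θ_3 = φ − θ_1 − θ_2 = -149.9985° (wrapped to (-180°,180°])

-134.997 29.996 -149.999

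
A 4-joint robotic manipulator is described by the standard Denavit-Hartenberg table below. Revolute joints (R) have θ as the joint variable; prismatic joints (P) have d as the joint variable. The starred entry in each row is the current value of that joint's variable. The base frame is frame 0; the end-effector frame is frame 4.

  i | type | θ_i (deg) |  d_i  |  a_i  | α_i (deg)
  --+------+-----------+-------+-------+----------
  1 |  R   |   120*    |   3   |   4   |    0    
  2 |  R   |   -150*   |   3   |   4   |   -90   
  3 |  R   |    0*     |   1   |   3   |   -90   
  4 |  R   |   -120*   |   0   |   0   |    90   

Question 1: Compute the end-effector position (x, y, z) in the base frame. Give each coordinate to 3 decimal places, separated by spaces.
after link 1: o_1 = (-2.0000, 3.4641, 3.0000)
after link 2: o_2 = (1.4641, 1.4641, 6.0000)
after link 3: o_3 = (4.5622, 0.8301, 6.0000)
after link 4: o_4 = (4.5622, 0.8301, 6.0000)

4.562 0.830 6.000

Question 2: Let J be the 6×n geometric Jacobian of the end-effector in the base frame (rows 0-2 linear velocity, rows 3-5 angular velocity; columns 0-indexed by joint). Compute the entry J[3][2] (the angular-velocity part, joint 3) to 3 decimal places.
0.500

axis z_2 = (0.5000,0.8660,0.0000); lever o_n−o_2 = (3.0981,-0.6340,0.0000)
cross product → J_v[:, 2] = (0.0000,0.0000,-3.0000)
J_ω[:, 2] = z_2
entry J[3][2] = 0.5000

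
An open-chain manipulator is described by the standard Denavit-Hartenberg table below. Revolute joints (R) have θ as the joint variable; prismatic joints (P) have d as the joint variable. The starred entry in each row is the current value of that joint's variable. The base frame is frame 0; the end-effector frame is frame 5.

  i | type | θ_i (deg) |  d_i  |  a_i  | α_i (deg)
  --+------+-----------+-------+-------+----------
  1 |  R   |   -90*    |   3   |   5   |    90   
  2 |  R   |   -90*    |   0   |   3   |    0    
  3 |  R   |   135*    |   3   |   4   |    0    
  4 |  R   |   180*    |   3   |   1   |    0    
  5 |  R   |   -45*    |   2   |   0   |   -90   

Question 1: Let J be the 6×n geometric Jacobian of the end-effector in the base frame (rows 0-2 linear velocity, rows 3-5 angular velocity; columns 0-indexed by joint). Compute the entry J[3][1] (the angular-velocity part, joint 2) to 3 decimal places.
-1.000

axis z_1 = (-1.0000,-0.0000,0.0000); lever o_n−o_1 = (-8.0000,-2.1213,-0.8787)
cross product → J_v[:, 1] = (0.0000,-0.8787,2.1213)
J_ω[:, 1] = z_1
entry J[3][1] = -1.0000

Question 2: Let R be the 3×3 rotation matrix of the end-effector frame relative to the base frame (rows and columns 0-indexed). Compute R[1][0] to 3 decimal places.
1.000

End-effector x-axis (col 0 of R) = (-0.0000,1.0000,0.0000)
R[1][0] = 1.0000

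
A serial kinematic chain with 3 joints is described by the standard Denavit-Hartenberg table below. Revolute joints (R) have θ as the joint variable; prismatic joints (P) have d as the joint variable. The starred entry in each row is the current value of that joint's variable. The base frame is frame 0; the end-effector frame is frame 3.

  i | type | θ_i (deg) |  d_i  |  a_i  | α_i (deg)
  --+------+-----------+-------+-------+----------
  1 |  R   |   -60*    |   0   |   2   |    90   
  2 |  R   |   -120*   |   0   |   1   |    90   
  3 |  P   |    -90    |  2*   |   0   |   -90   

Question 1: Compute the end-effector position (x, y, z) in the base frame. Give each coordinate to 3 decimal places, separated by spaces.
after link 1: o_1 = (1.0000, -1.7321, 0.0000)
after link 2: o_2 = (0.7500, -1.2990, -0.8660)
after link 3: o_3 = (-0.1160, 0.2010, 0.1340)

-0.116 0.201 0.134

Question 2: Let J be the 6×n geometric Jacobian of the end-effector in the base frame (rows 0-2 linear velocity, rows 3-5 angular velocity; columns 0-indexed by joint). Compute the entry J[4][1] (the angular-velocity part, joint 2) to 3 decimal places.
axis z_1 = (-0.8660,-0.5000,0.0000); lever o_n−o_1 = (-1.1160,1.9330,0.1340)
cross product → J_v[:, 1] = (-0.0670,0.1160,-2.2321)
J_ω[:, 1] = z_1
entry J[4][1] = -0.5000

-0.500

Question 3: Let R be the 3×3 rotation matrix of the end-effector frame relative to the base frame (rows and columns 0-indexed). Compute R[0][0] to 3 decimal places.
0.866

End-effector x-axis (col 0 of R) = (0.8660,0.5000,-0.0000)
R[0][0] = 0.8660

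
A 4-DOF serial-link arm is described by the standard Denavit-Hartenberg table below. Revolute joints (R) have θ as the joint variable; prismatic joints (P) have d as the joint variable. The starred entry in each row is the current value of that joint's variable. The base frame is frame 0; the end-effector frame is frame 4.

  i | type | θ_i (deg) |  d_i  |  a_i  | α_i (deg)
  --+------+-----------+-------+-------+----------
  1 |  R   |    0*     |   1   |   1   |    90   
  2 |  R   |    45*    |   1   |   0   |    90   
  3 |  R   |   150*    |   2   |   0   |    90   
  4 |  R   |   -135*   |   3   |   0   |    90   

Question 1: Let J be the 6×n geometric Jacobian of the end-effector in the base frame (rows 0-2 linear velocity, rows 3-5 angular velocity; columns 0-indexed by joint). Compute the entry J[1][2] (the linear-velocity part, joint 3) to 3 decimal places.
-1.500

axis z_2 = (0.7071,-0.0000,-0.7071); lever o_n−o_2 = (2.4749,-2.5981,-0.3536)
cross product → J_v[:, 2] = (-1.8371,-1.5000,-1.8371)
J_ω[:, 2] = z_2
entry J[1][2] = -1.5000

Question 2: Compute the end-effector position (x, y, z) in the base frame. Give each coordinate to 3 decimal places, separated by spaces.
after link 1: o_1 = (1.0000, 0.0000, 1.0000)
after link 2: o_2 = (1.0000, -1.0000, 1.0000)
after link 3: o_3 = (2.4142, -1.0000, -0.4142)
after link 4: o_4 = (3.4749, -3.5981, 0.6464)

3.475 -3.598 0.646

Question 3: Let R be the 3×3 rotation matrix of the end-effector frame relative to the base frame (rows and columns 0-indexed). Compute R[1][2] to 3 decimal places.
End-effector z-axis (col 2 of R) = (0.9330,0.3536,-0.0670)
R[1][2] = 0.3536

0.354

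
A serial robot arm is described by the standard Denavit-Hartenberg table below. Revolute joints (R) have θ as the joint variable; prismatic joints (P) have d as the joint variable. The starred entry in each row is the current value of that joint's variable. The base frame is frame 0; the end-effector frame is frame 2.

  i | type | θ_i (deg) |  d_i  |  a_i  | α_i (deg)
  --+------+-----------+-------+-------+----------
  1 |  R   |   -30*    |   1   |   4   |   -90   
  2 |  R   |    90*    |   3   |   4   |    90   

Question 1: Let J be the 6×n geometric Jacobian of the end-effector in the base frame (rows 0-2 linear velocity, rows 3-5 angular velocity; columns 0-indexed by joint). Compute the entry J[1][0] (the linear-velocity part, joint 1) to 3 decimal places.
axis z_0 = ẑ; lever o_n−o_0 = (4.9641,0.5981,-3.0000)
cross product → J_v[:, 0] = (-0.5981,4.9641,0.0000)
J_ω[:, 0] = z_0
entry J[1][0] = 4.9641

4.964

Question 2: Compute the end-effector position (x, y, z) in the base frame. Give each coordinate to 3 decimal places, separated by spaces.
4.964 0.598 -3.000

after link 1: o_1 = (3.4641, -2.0000, 1.0000)
after link 2: o_2 = (4.9641, 0.5981, -3.0000)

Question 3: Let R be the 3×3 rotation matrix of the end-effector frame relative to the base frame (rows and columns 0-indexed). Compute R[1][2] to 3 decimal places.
-0.500

End-effector z-axis (col 2 of R) = (0.8660,-0.5000,0.0000)
R[1][2] = -0.5000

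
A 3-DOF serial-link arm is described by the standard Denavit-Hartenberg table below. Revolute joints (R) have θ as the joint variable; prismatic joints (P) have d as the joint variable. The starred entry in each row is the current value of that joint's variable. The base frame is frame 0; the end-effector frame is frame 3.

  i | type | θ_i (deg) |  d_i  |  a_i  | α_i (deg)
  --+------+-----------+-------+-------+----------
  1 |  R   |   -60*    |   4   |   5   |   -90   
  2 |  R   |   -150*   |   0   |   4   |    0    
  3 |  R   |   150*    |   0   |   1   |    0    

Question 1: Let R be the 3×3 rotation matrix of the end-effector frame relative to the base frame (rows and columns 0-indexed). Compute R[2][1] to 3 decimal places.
-1.000

End-effector y-axis (col 1 of R) = (0.0000,0.0000,-1.0000)
R[2][1] = -1.0000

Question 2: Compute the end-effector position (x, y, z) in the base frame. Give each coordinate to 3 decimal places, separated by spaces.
after link 1: o_1 = (2.5000, -4.3301, 4.0000)
after link 2: o_2 = (0.7679, -1.3301, 6.0000)
after link 3: o_3 = (1.2679, -2.1962, 6.0000)

1.268 -2.196 6.000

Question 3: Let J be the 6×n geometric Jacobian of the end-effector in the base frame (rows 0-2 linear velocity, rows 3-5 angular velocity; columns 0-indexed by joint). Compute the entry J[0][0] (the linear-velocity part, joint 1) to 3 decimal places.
2.196

axis z_0 = ẑ; lever o_n−o_0 = (1.2679,-2.1962,6.0000)
cross product → J_v[:, 0] = (2.1962,1.2679,-0.0000)
J_ω[:, 0] = z_0
entry J[0][0] = 2.1962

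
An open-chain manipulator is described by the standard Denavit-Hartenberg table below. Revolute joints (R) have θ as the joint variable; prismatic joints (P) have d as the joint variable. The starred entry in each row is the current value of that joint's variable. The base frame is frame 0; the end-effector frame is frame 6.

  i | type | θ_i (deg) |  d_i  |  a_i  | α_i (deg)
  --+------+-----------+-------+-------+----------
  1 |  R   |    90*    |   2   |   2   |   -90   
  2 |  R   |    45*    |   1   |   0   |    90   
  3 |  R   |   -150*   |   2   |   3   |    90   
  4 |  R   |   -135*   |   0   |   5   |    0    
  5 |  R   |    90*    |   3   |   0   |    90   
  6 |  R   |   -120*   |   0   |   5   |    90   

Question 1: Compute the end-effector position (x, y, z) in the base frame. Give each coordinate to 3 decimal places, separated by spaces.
-1.000 4.045 0.283

after link 1: o_1 = (0.0000, 2.0000, 2.0000)
after link 2: o_2 = (-1.0000, 2.0000, 2.0000)
after link 3: o_3 = (0.5000, 1.5771, 5.2513)
after link 4: o_4 = (-1.2678, 1.2422, 0.5863)
after link 5: o_5 = (-3.8658, 0.1815, 1.6469)
after link 6: o_6 = (-0.9997, 4.0450, 0.2835)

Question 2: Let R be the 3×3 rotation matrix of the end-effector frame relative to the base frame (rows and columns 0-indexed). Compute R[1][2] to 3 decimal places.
0.631

End-effector z-axis (col 2 of R) = (-0.7392,0.6312,0.2348)
R[1][2] = 0.6312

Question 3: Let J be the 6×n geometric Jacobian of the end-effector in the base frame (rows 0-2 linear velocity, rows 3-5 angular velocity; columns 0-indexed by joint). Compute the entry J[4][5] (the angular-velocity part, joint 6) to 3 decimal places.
-0.067

axis z_5 = (-0.3536,-0.0670,-0.9330); lever o_n−o_5 = (2.8661,3.8635,-1.3635)
cross product → J_v[:, 5] = (3.6960,-3.1562,-1.1739)
J_ω[:, 5] = z_5
entry J[4][5] = -0.0670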